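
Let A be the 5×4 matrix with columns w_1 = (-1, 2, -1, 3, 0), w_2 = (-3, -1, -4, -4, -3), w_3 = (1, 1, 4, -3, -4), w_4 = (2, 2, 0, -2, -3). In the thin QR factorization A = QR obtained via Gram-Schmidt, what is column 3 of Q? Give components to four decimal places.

w_1 = (-1, 2, -1, 3, 0); ‖w_1‖ = 3.8730, so e_1 = (-0.2582, 0.5164, -0.2582, 0.7746, 0.0000).
e_1·w_2 = (-0.2582)·(-3) + 0.5164·(-1) + (-0.2582)·(-4) + 0.7746·(-4) + 0.0000·(-3) = -1.8074.
u_2 = w_2 + 1.8074·e_1 = (-3.4667, -0.0667, -4.4667, -2.6000, -3.0000).
‖u_2‖ = 6.9089, so e_2 = (-0.5018, -0.0096, -0.6465, -0.3763, -0.4342).
e_1·w_3 = (-0.2582)·1 + 0.5164·1 + (-0.2582)·4 + 0.7746·(-3) + 0.0000·(-4) = -3.0984; e_2·w_3 = (-0.5018)·1 + (-0.0096)·1 + (-0.6465)·4 + (-0.3763)·(-3) + (-0.4342)·(-4) = -0.2316.
u_3 = w_3 + 3.0984·e_1 + 0.2316·e_2 = (0.0838, 2.5978, 3.0503, -0.6872, -4.1006).
‖u_3‖ = 5.7746, so e_3 = (0.0145, 0.4499, 0.5282, -0.1190, -0.7101).

e_3 = (0.0145, 0.4499, 0.5282, -0.1190, -0.7101)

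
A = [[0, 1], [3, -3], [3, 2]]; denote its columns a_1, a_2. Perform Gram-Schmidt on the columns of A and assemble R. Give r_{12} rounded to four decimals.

r_{12} = -0.7071

a_1 = (0, 3, 3); ‖a_1‖ = 4.2426, so e_1 = (0.0000, 0.7071, 0.7071).
r_{12} = e_1·a_2 = -0.7071.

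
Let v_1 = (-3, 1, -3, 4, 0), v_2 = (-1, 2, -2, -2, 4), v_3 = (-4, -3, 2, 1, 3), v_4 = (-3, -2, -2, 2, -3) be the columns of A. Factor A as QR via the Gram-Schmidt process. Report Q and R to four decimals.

Q = [[-0.5071, -0.1386, -0.5431, -0.3877], [0.1690, 0.3571, -0.5618, -0.3935], [-0.5071, -0.3251, 0.4601, -0.4744], [0.6761, -0.4370, 0.0782, -0.5482], [0.0000, 0.7461, 0.4143, -0.4114]], R = [[5.9161, 0.5071, 1.1832, 3.5496], [0.0000, 5.3612, 0.6342, -2.7606], [0.0000, 0.0000, 6.0990, 0.7461], [0.0000, 0.0000, 0.0000, 3.0369]]

v_1 = (-3, 1, -3, 4, 0); ‖v_1‖ = 5.9161, so q_1 = (-0.5071, 0.1690, -0.5071, 0.6761, 0.0000).
q_1·v_2 = (-0.5071)·(-1) + 0.1690·2 + (-0.5071)·(-2) + 0.6761·(-2) + 0.0000·4 = 0.5071.
u_2 = v_2 − 0.5071·q_1 = (-0.7429, 1.9143, -1.7429, -2.3429, 4.0000).
‖u_2‖ = 5.3612, so q_2 = (-0.1386, 0.3571, -0.3251, -0.4370, 0.7461).
q_1·v_3 = (-0.5071)·(-4) + 0.1690·(-3) + (-0.5071)·2 + 0.6761·1 + 0.0000·3 = 1.1832; q_2·v_3 = (-0.1386)·(-4) + 0.3571·(-3) + (-0.3251)·2 + (-0.4370)·1 + 0.7461·3 = 0.6342.
u_3 = v_3 − 1.1832·q_1 − 0.6342·q_2 = (-3.3121, -3.4264, 2.8062, 0.4771, 2.5268).
‖u_3‖ = 6.0990, so q_3 = (-0.5431, -0.5618, 0.4601, 0.0782, 0.4143).
q_1·v_4 = (-0.5071)·(-3) + 0.1690·(-2) + (-0.5071)·(-2) + 0.6761·2 + 0.0000·(-3) = 3.5496; q_2·v_4 = (-0.1386)·(-3) + 0.3571·(-2) + (-0.3251)·(-2) + (-0.4370)·2 + 0.7461·(-3) = -2.7606; q_3·v_4 = (-0.5431)·(-3) + (-0.5618)·(-2) + 0.4601·(-2) + 0.0782·2 + 0.4143·(-3) = 0.7461.
u_4 = v_4 − 3.5496·q_1 + 2.7606·q_2 − 0.7461·q_3 = (-1.1773, -1.1951, -1.4407, -1.6647, -1.2495).
‖u_4‖ = 3.0369, so q_4 = (-0.3877, -0.3935, -0.4744, -0.5482, -0.4114).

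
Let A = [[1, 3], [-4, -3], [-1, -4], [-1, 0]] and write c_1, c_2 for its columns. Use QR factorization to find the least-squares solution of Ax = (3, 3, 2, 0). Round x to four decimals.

x = (-0.7789, 0.2000)

c_1 = (1, -4, -1, -1); ‖c_1‖ = 4.3589, so e_1 = (0.2294, -0.9177, -0.2294, -0.2294).
e_1·c_2 = 0.2294·3 + (-0.9177)·(-3) + (-0.2294)·(-4) + (-0.2294)·0 = 4.3589.
u_2 = c_2 − 4.3589·e_1 = (2.0000, 1.0000, -3.0000, 1.0000).
‖u_2‖ = 3.8730, so e_2 = (0.5164, 0.2582, -0.7746, 0.2582).
Qᵀb = (-2.5236, 0.7746).
Back-substitute: x_2 = 0.7746/3.8730 = 0.2000.
x_1 = (-2.5236 − 4.3589·0.2000)/4.3589 = -0.7789.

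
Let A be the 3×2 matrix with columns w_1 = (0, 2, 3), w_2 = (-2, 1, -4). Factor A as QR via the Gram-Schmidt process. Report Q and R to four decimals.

q_1 = w_1/‖w_1‖ = (0, 2, 3)/3.6056 = (0.0000, 0.5547, 0.8321).
r_{12} = q_1·w_2 = -2.7735.
u_2 = w_2 + 2.7735·q_1 = (-2.0000, 2.5385, -1.6923).
‖u_2‖ = 3.6480, so q_2 = (-0.5482, 0.6959, -0.4639).

Q = [[0.0000, -0.5482], [0.5547, 0.6959], [0.8321, -0.4639]], R = [[3.6056, -2.7735], [0.0000, 3.6480]]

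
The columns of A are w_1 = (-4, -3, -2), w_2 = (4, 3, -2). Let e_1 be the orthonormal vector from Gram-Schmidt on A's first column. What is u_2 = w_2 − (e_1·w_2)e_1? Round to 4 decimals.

u_2 = (1.1034, 0.8276, -3.4483)

w_1 = (-4, -3, -2); ‖w_1‖ = 5.3852, so e_1 = (-0.7428, -0.5571, -0.3714).
e_1·w_2 = (-0.7428)·4 + (-0.5571)·3 + (-0.3714)·(-2) = -3.8996.
u_2 = w_2 + 3.8996·e_1 = (1.1034, 0.8276, -3.4483).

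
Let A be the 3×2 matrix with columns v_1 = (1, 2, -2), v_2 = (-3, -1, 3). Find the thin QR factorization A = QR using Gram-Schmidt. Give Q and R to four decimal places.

Q = [[0.3333, -0.7542], [0.6667, 0.6128], [-0.6667, 0.2357]], R = [[3.0000, -3.6667], [0.0000, 2.3570]]

v_1 = (1, 2, -2); ‖v_1‖ = 3.0000, so q_1 = (0.3333, 0.6667, -0.6667).
q_1·v_2 = 0.3333·(-3) + 0.6667·(-1) + (-0.6667)·3 = -3.6667.
u_2 = v_2 + 3.6667·q_1 = (-1.7778, 1.4444, 0.5556).
‖u_2‖ = 2.3570, so q_2 = (-0.7542, 0.6128, 0.2357).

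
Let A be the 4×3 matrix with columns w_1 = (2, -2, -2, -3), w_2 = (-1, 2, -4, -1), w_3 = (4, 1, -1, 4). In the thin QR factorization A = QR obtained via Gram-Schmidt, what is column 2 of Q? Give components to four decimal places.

q_2 = (-0.3236, 0.5428, -0.7725, -0.0626)

w_1 = (2, -2, -2, -3); ‖w_1‖ = 4.5826, so q_1 = (0.4364, -0.4364, -0.4364, -0.6547).
q_1·w_2 = 0.4364·(-1) + (-0.4364)·2 + (-0.4364)·(-4) + (-0.6547)·(-1) = 1.0911.
u_2 = w_2 − 1.0911·q_1 = (-1.4762, 2.4762, -3.5238, -0.2857).
‖u_2‖ = 4.5617, so q_2 = (-0.3236, 0.5428, -0.7725, -0.0626).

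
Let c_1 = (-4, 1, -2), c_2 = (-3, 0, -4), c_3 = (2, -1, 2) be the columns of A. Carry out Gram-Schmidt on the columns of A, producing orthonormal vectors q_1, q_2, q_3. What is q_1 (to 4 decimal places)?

c_1 = (-4, 1, -2); ‖c_1‖ = 4.5826, so q_1 = (-0.8729, 0.2182, -0.4364).

q_1 = (-0.8729, 0.2182, -0.4364)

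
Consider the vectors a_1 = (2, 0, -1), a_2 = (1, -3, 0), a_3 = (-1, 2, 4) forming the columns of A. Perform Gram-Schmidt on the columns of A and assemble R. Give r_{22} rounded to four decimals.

a_1 = (2, 0, -1); ‖a_1‖ = 2.2361, so q_1 = (0.8944, 0.0000, -0.4472).
q_1·a_2 = 0.8944·1 + 0.0000·(-3) + (-0.4472)·0 = 0.8944.
u_2 = a_2 − 0.8944·q_1 = (0.2000, -3.0000, 0.4000).
r_{22} = ‖u_2‖ = 3.0332.

r_{22} = 3.0332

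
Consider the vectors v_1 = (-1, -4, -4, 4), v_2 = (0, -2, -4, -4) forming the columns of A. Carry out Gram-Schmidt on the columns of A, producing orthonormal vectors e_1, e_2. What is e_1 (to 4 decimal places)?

e_1 = (-0.1429, -0.5714, -0.5714, 0.5714)

e_1 = v_1/‖v_1‖ = (-1, -4, -4, 4)/7.0000 = (-0.1429, -0.5714, -0.5714, 0.5714).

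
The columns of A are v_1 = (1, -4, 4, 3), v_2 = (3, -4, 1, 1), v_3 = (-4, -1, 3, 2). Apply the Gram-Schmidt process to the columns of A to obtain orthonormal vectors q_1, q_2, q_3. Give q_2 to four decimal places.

q_2 = (0.7210, -0.4614, -0.4470, -0.2596)

v_1 = (1, -4, 4, 3); ‖v_1‖ = 6.4807, so q_1 = (0.1543, -0.6172, 0.6172, 0.4629).
q_1·v_2 = 0.1543·3 + (-0.6172)·(-4) + 0.6172·1 + 0.4629·1 = 4.0119.
u_2 = v_2 − 4.0119·q_1 = (2.3810, -1.5238, -1.4762, -0.8571).
‖u_2‖ = 3.3022, so q_2 = (0.7210, -0.4614, -0.4470, -0.2596).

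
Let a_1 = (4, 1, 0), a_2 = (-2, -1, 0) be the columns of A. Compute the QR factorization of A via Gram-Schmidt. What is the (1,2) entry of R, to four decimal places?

r_{12} = -2.1828

a_1 = (4, 1, 0); ‖a_1‖ = 4.1231, so q_1 = (0.9701, 0.2425, 0.0000).
r_{12} = q_1·a_2 = -2.1828.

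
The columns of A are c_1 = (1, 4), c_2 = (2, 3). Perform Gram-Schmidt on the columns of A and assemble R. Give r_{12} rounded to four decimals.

c_1 = (1, 4); ‖c_1‖ = 4.1231, so e_1 = (0.2425, 0.9701).
r_{12} = e_1·c_2 = 3.3955.

r_{12} = 3.3955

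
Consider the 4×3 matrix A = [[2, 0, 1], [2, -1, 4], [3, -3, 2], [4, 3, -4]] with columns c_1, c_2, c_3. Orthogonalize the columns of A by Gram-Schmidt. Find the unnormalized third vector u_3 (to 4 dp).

c_1 = (2, 2, 3, 4); ‖c_1‖ = 5.7446, so q_1 = (0.3482, 0.3482, 0.5222, 0.6963).
q_1·c_2 = 0.3482·0 + 0.3482·(-1) + 0.5222·(-3) + 0.6963·3 = 0.1741.
u_2 = c_2 − 0.1741·q_1 = (-0.0606, -1.0606, -3.0909, 2.8788).
‖u_2‖ = 4.3554, so q_2 = (-0.0139, -0.2435, -0.7097, 0.6610).
q_1·c_3 = 0.3482·1 + 0.3482·4 + 0.5222·2 + 0.6963·(-4) = 0.0000; q_2·c_3 = (-0.0139)·1 + (-0.2435)·4 + (-0.7097)·2 + 0.6610·(-4) = -5.0512.
u_3 = c_3 + 0.0000·q_1 + 5.0512·q_2 = (0.9297, 2.7700, -1.5847, -0.6613).

u_3 = (0.9297, 2.7700, -1.5847, -0.6613)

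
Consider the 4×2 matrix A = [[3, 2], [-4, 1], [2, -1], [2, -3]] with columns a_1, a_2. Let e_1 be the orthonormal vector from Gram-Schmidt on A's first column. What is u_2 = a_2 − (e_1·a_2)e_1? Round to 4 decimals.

e_1 = a_1/‖a_1‖ = (3, -4, 2, 2)/5.7446 = (0.5222, -0.6963, 0.3482, 0.3482).
r_{12} = e_1·a_2 = -1.0445.
u_2 = a_2 + 1.0445·e_1 = (2.5455, 0.2727, -0.6364, -2.6364).

u_2 = (2.5455, 0.2727, -0.6364, -2.6364)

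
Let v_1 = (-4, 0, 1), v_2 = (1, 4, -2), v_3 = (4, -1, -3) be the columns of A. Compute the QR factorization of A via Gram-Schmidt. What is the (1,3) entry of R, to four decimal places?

r_{13} = -4.6082

e_1 = v_1/‖v_1‖ = (-4, 0, 1)/4.1231 = (-0.9701, 0.0000, 0.2425).
r_{13} = e_1·v_3 = -4.6082.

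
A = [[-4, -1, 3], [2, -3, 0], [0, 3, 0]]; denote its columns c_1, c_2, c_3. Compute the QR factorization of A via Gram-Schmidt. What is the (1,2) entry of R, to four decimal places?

r_{12} = -0.4472

e_1 = c_1/‖c_1‖ = (-4, 2, 0)/4.4721 = (-0.8944, 0.4472, 0.0000).
r_{12} = e_1·c_2 = -0.4472.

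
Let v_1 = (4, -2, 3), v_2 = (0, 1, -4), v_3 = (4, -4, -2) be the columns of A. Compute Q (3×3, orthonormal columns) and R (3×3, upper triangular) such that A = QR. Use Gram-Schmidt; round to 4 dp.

e_1 = v_1/‖v_1‖ = (4, -2, 3)/5.3852 = (0.7428, -0.3714, 0.5571).
r_{12} = e_1·v_2 = -2.5997.
u_2 = v_2 + 2.5997·e_1 = (1.9310, 0.0345, -2.5517).
‖u_2‖ = 3.2002, so e_2 = (0.6034, 0.0108, -0.7974).
r_{13} = e_1·v_3 = 3.3425; r_{23} = e_2·v_3 = 3.9653.
u_3 = v_3 − 3.3425·e_1 − 3.9653·e_2 = (-0.8754, -2.8013, -0.7003).
‖u_3‖ = 3.0173, so e_3 = (-0.2901, -0.9284, -0.2321).

Q = [[0.7428, 0.6034, -0.2901], [-0.3714, 0.0108, -0.9284], [0.5571, -0.7974, -0.2321]], R = [[5.3852, -2.5997, 3.3425], [0.0000, 3.2002, 3.9653], [0.0000, 0.0000, 3.0173]]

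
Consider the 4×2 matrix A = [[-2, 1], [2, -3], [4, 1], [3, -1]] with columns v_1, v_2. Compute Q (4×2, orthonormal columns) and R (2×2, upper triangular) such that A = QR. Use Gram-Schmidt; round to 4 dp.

Q = [[-0.3482, 0.1776], [0.3482, -0.7943], [0.6963, 0.5700], [0.5222, -0.1121]], R = [[5.7446, -1.2185], [0.0000, 3.2427]]

e_1 = v_1/‖v_1‖ = (-2, 2, 4, 3)/5.7446 = (-0.3482, 0.3482, 0.6963, 0.5222).
r_{12} = e_1·v_2 = -1.2185.
u_2 = v_2 + 1.2185·e_1 = (0.5758, -2.5758, 1.8485, -0.3636).
‖u_2‖ = 3.2427, so e_2 = (0.1776, -0.7943, 0.5700, -0.1121).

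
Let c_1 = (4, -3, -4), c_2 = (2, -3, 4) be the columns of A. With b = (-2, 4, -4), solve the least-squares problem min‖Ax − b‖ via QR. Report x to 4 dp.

c_1 = (4, -3, -4); ‖c_1‖ = 6.4031, so e_1 = (0.6247, -0.4685, -0.6247).
e_1·c_2 = 0.6247·2 + (-0.4685)·(-3) + (-0.6247)·4 = 0.1562.
u_2 = c_2 − 0.1562·e_1 = (1.9024, -2.9268, 4.0976).
‖u_2‖ = 5.3829, so e_2 = (0.3534, -0.5437, 0.7612).
Qᵀb = (-0.6247, -5.9266).
Back-substitute: x_2 = -5.9266/5.3829 = -1.1010.
x_1 = (-0.6247 − 0.1562·(-1.1010))/6.4031 = -0.0707.

x = (-0.0707, -1.1010)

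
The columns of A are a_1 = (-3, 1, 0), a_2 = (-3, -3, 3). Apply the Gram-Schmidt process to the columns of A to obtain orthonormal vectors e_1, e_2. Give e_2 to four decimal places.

a_1 = (-3, 1, 0); ‖a_1‖ = 3.1623, so e_1 = (-0.9487, 0.3162, 0.0000).
e_1·a_2 = (-0.9487)·(-3) + 0.3162·(-3) + 0.0000·3 = 1.8974.
u_2 = a_2 − 1.8974·e_1 = (-1.2000, -3.6000, 3.0000).
‖u_2‖ = 4.8374, so e_2 = (-0.2481, -0.7442, 0.6202).

e_2 = (-0.2481, -0.7442, 0.6202)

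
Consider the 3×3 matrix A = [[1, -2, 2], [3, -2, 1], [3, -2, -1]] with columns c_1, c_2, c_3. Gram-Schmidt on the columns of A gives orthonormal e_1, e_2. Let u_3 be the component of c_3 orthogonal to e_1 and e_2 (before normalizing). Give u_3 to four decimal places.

c_1 = (1, 3, 3); ‖c_1‖ = 4.3589, so e_1 = (0.2294, 0.6882, 0.6882).
e_1·c_2 = 0.2294·(-2) + 0.6882·(-2) + 0.6882·(-2) = -3.2118.
u_2 = c_2 + 3.2118·e_1 = (-1.2632, 0.2105, 0.2105).
‖u_2‖ = 1.2978, so e_2 = (-0.9733, 0.1622, 0.1622).
e_1·c_3 = 0.2294·2 + 0.6882·1 + 0.6882·(-1) = 0.4588; e_2·c_3 = (-0.9733)·2 + 0.1622·1 + 0.1622·(-1) = -1.9467.
u_3 = c_3 − 0.4588·e_1 + 1.9467·e_2 = (0.0000, 1.0000, -1.0000).

u_3 = (0.0000, 1.0000, -1.0000)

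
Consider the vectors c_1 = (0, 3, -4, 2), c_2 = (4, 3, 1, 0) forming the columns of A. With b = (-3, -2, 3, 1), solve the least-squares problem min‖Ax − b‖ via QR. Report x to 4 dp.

x = (-0.4678, -0.4870)

c_1 = (0, 3, -4, 2); ‖c_1‖ = 5.3852, so q_1 = (0.0000, 0.5571, -0.7428, 0.3714).
q_1·c_2 = 0.0000·4 + 0.5571·3 + (-0.7428)·1 + 0.3714·0 = 0.9285.
u_2 = c_2 − 0.9285·q_1 = (4.0000, 2.4828, 1.6897, -0.3448).
‖u_2‖ = 5.0138, so q_2 = (0.7978, 0.4952, 0.3370, -0.0688).
Qᵀb = (-2.9711, -2.4415).
Back-substitute: x_2 = -2.4415/5.0138 = -0.4870.
x_1 = (-2.9711 − 0.9285·(-0.4870))/5.3852 = -0.4678.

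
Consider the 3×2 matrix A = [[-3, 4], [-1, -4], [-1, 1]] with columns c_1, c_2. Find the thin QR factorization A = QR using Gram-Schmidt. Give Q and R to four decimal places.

Q = [[-0.9045, 0.3052], [-0.3015, -0.9516], [-0.3015, 0.0359]], R = [[3.3166, -2.7136], [0.0000, 5.0632]]

c_1 = (-3, -1, -1); ‖c_1‖ = 3.3166, so q_1 = (-0.9045, -0.3015, -0.3015).
q_1·c_2 = (-0.9045)·4 + (-0.3015)·(-4) + (-0.3015)·1 = -2.7136.
u_2 = c_2 + 2.7136·q_1 = (1.5455, -4.8182, 0.1818).
‖u_2‖ = 5.0632, so q_2 = (0.3052, -0.9516, 0.0359).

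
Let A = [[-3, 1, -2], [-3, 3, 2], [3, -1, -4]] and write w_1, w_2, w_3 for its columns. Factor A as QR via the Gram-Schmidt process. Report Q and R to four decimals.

w_1 = (-3, -3, 3); ‖w_1‖ = 5.1962, so q_1 = (-0.5774, -0.5774, 0.5774).
q_1·w_2 = (-0.5774)·1 + (-0.5774)·3 + 0.5774·(-1) = -2.8868.
u_2 = w_2 + 2.8868·q_1 = (-0.6667, 1.3333, 0.6667).
‖u_2‖ = 1.6330, so q_2 = (-0.4082, 0.8165, 0.4082).
q_1·w_3 = (-0.5774)·(-2) + (-0.5774)·2 + 0.5774·(-4) = -2.3094; q_2·w_3 = (-0.4082)·(-2) + 0.8165·2 + 0.4082·(-4) = 0.8165.
u_3 = w_3 + 2.3094·q_1 − 0.8165·q_2 = (-3.0000, 0.0000, -3.0000).
‖u_3‖ = 4.2426, so q_3 = (-0.7071, 0.0000, -0.7071).

Q = [[-0.5774, -0.4082, -0.7071], [-0.5774, 0.8165, 0.0000], [0.5774, 0.4082, -0.7071]], R = [[5.1962, -2.8868, -2.3094], [0.0000, 1.6330, 0.8165], [0.0000, 0.0000, 4.2426]]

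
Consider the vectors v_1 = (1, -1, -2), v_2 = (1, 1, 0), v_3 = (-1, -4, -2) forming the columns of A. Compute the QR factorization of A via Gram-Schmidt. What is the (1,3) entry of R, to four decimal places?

q_1 = v_1/‖v_1‖ = (1, -1, -2)/2.4495 = (0.4082, -0.4082, -0.8165).
r_{13} = q_1·v_3 = 2.8577.

r_{13} = 2.8577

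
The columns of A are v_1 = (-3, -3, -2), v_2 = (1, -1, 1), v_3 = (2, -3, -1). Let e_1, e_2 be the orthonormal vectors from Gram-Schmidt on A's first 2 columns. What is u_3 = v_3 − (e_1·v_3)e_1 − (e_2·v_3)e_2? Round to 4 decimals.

e_1 = v_1/‖v_1‖ = (-3, -3, -2)/4.6904 = (-0.6396, -0.6396, -0.4264).
r_{12} = e_1·v_2 = -0.4264.
u_2 = v_2 + 0.4264·e_1 = (0.7273, -1.2727, 0.8182).
‖u_2‖ = 1.6787, so e_2 = (0.4332, -0.7581, 0.4874).
r_{13} = e_1·v_3 = 1.0660; r_{23} = e_2·v_3 = 2.6535.
u_3 = v_3 − 1.0660·e_1 − 2.6535·e_2 = (1.5323, -0.3065, -1.8387).

u_3 = (1.5323, -0.3065, -1.8387)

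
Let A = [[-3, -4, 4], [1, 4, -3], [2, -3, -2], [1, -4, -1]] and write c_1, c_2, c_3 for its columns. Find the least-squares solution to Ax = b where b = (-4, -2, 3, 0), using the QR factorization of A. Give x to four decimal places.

c_1 = (-3, 1, 2, 1); ‖c_1‖ = 3.8730, so e_1 = (-0.7746, 0.2582, 0.5164, 0.2582).
e_1·c_2 = (-0.7746)·(-4) + 0.2582·4 + 0.5164·(-3) + 0.2582·(-4) = 1.5492.
u_2 = c_2 − 1.5492·e_1 = (-2.8000, 3.6000, -3.8000, -4.4000).
‖u_2‖ = 7.3892, so e_2 = (-0.3789, 0.4872, -0.5143, -0.5955).
e_1·c_3 = (-0.7746)·4 + 0.2582·(-3) + 0.5164·(-2) + 0.2582·(-1) = -5.1640; e_2·c_3 = (-0.3789)·4 + 0.4872·(-3) + (-0.5143)·(-2) + (-0.5955)·(-1) = -1.3533.
u_3 = c_3 + 5.1640·e_1 + 1.3533·e_2 = (-0.5128, -1.0073, -0.0293, -0.4725).
‖u_3‖ = 1.2255, so e_3 = (-0.4185, -0.8220, -0.0239, -0.3856).
Qᵀb = (4.1312, -1.0015, 3.2461).
Back-substitute: x_3 = 3.2461/1.2255 = 2.6488.
x_2 = (-1.0015 + 1.3533·2.6488)/7.3892 = 0.3496.
x_1 = (4.1312 − 1.5492·0.3496 + 5.1640·2.6488)/3.8730 = 4.4585.

x = (4.4585, 0.3496, 2.6488)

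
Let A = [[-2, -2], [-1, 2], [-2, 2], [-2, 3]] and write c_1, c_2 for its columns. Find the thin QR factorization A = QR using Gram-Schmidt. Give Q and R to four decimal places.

Q = [[-0.5547, -0.8058], [-0.2774, 0.3453], [-0.5547, 0.1918], [-0.5547, 0.4412]], R = [[3.6056, -2.2188], [0.0000, 4.0096]]

q_1 = c_1/‖c_1‖ = (-2, -1, -2, -2)/3.6056 = (-0.5547, -0.2774, -0.5547, -0.5547).
r_{12} = q_1·c_2 = -2.2188.
u_2 = c_2 + 2.2188·q_1 = (-3.2308, 1.3846, 0.7692, 1.7692).
‖u_2‖ = 4.0096, so q_2 = (-0.8058, 0.3453, 0.1918, 0.4412).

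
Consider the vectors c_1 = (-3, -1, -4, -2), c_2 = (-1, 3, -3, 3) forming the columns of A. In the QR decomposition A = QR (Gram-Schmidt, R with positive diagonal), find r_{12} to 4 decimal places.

e_1 = c_1/‖c_1‖ = (-3, -1, -4, -2)/5.4772 = (-0.5477, -0.1826, -0.7303, -0.3651).
r_{12} = e_1·c_2 = 1.0954.

r_{12} = 1.0954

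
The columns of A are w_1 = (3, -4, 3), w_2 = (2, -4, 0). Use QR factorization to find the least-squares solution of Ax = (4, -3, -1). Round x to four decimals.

e_1 = w_1/‖w_1‖ = (3, -4, 3)/5.8310 = (0.5145, -0.6860, 0.5145).
r_{12} = e_1·w_2 = 3.7730.
u_2 = w_2 − 3.7730·e_1 = (0.0588, -1.4118, -1.9412).
‖u_2‖ = 2.4010, so e_2 = (0.0245, -0.5880, -0.8085).
Qᵀb = (3.6015, 2.6705).
Back-substitute: x_2 = 2.6705/2.4010 = 1.1122.
x_1 = (3.6015 − 3.7730·1.1122)/5.8310 = -0.1020.

x = (-0.1020, 1.1122)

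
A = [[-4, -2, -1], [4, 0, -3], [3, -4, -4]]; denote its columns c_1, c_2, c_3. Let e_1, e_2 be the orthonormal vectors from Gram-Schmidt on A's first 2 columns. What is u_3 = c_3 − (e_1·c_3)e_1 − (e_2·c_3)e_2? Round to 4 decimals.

u_3 = (-0.9950, -1.3682, 0.4975)

c_1 = (-4, 4, 3); ‖c_1‖ = 6.4031, so e_1 = (-0.6247, 0.6247, 0.4685).
e_1·c_2 = (-0.6247)·(-2) + 0.6247·0 + 0.4685·(-4) = -0.6247.
u_2 = c_2 + 0.6247·e_1 = (-2.3902, 0.3902, -3.7073).
‖u_2‖ = 4.4283, so e_2 = (-0.5398, 0.0881, -0.8372).
e_1·c_3 = (-0.6247)·(-1) + 0.6247·(-3) + 0.4685·(-4) = -3.1235; e_2·c_3 = (-0.5398)·(-1) + 0.0881·(-3) + (-0.8372)·(-4) = 3.6241.
u_3 = c_3 + 3.1235·e_1 − 3.6241·e_2 = (-0.9950, -1.3682, 0.4975).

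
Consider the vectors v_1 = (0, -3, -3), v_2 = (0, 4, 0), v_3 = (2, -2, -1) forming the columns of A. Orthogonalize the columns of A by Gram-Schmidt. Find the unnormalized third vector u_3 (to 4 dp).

v_1 = (0, -3, -3); ‖v_1‖ = 4.2426, so q_1 = (0.0000, -0.7071, -0.7071).
q_1·v_2 = 0.0000·0 + (-0.7071)·4 + (-0.7071)·0 = -2.8284.
u_2 = v_2 + 2.8284·q_1 = (0.0000, 2.0000, -2.0000).
‖u_2‖ = 2.8284, so q_2 = (0.0000, 0.7071, -0.7071).
q_1·v_3 = 0.0000·2 + (-0.7071)·(-2) + (-0.7071)·(-1) = 2.1213; q_2·v_3 = 0.0000·2 + 0.7071·(-2) + (-0.7071)·(-1) = -0.7071.
u_3 = v_3 − 2.1213·q_1 + 0.7071·q_2 = (2.0000, 0.0000, 0.0000).

u_3 = (2.0000, 0.0000, 0.0000)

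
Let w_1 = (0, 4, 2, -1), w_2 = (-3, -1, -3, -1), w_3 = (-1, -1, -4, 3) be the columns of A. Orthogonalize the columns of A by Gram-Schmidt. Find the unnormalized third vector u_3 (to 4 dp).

q_1 = w_1/‖w_1‖ = (0, 4, 2, -1)/4.5826 = (0.0000, 0.8729, 0.4364, -0.2182).
r_{12} = q_1·w_2 = -1.9640.
u_2 = w_2 + 1.9640·q_1 = (-3.0000, 0.7143, -2.1429, -1.4286).
‖u_2‖ = 4.0178, so q_2 = (-0.7467, 0.1778, -0.5333, -0.3556).
r_{13} = q_1·w_3 = -3.2733; r_{23} = q_2·w_3 = 1.6356.
u_3 = w_3 + 3.2733·q_1 − 1.6356·q_2 = (0.2212, 1.5664, -1.6991, 2.8673).

u_3 = (0.2212, 1.5664, -1.6991, 2.8673)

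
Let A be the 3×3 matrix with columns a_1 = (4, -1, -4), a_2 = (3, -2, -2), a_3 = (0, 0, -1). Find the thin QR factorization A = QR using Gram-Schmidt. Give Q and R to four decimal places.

Q = [[0.6963, 0.2182, -0.6838], [-0.1741, -0.8729, -0.4558], [-0.6963, 0.4364, -0.5698]], R = [[5.7446, 3.8297, 0.6963], [0.0000, 1.5275, -0.4364], [0.0000, 0.0000, 0.5698]]

a_1 = (4, -1, -4); ‖a_1‖ = 5.7446, so q_1 = (0.6963, -0.1741, -0.6963).
q_1·a_2 = 0.6963·3 + (-0.1741)·(-2) + (-0.6963)·(-2) = 3.8297.
u_2 = a_2 − 3.8297·q_1 = (0.3333, -1.3333, 0.6667).
‖u_2‖ = 1.5275, so q_2 = (0.2182, -0.8729, 0.4364).
q_1·a_3 = 0.6963·0 + (-0.1741)·0 + (-0.6963)·(-1) = 0.6963; q_2·a_3 = 0.2182·0 + (-0.8729)·0 + 0.4364·(-1) = -0.4364.
u_3 = a_3 − 0.6963·q_1 + 0.4364·q_2 = (-0.3896, -0.2597, -0.3247).
‖u_3‖ = 0.5698, so q_3 = (-0.6838, -0.4558, -0.5698).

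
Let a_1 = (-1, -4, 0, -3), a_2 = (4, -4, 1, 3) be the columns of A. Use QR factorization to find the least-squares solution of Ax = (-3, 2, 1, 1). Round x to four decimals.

x = (-0.2659, -0.3620)

a_1 = (-1, -4, 0, -3); ‖a_1‖ = 5.0990, so q_1 = (-0.1961, -0.7845, 0.0000, -0.5883).
q_1·a_2 = (-0.1961)·4 + (-0.7845)·(-4) + 0.0000·1 + (-0.5883)·3 = 0.5883.
u_2 = a_2 − 0.5883·q_1 = (4.1154, -3.5385, 1.0000, 3.3462).
‖u_2‖ = 6.4540, so q_2 = (0.6377, -0.5483, 0.1549, 0.5185).
Qᵀb = (-1.5689, -2.3361).
Back-substitute: x_2 = -2.3361/6.4540 = -0.3620.
x_1 = (-1.5689 − 0.5883·(-0.3620))/5.0990 = -0.2659.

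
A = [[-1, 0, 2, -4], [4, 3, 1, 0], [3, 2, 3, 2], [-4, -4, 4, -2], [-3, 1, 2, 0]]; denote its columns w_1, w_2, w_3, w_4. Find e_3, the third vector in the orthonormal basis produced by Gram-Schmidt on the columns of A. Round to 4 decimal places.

w_1 = (-1, 4, 3, -4, -3); ‖w_1‖ = 7.1414, so e_1 = (-0.1400, 0.5601, 0.4201, -0.5601, -0.4201).
e_1·w_2 = (-0.1400)·0 + 0.5601·3 + 0.4201·2 + (-0.5601)·(-4) + (-0.4201)·1 = 4.3409.
u_2 = w_2 − 4.3409·e_1 = (0.6078, 0.5686, 0.1765, -1.5686, 2.8235).
‖u_2‖ = 3.3402, so e_2 = (0.1820, 0.1702, 0.0528, -0.4696, 0.8453).
e_1·w_3 = (-0.1400)·2 + 0.5601·1 + 0.4201·3 + (-0.5601)·4 + (-0.4201)·2 = -1.5403; e_2·w_3 = 0.1820·2 + 0.1702·1 + 0.0528·3 + (-0.4696)·4 + 0.8453·2 = 0.5048.
u_3 = w_3 + 1.5403·e_1 − 0.5048·e_2 = (1.6924, 1.7768, 3.6204, 3.3743, 0.9262).
‖u_3‖ = 5.6011, so e_3 = (0.3022, 0.3172, 0.6464, 0.6024, 0.1654).

e_3 = (0.3022, 0.3172, 0.6464, 0.6024, 0.1654)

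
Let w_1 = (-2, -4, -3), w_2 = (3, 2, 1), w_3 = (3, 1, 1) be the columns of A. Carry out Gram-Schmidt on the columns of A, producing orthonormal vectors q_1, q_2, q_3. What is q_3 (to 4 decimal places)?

q_3 = (0.1849, -0.6472, 0.7396)

w_1 = (-2, -4, -3); ‖w_1‖ = 5.3852, so q_1 = (-0.3714, -0.7428, -0.5571).
q_1·w_2 = (-0.3714)·3 + (-0.7428)·2 + (-0.5571)·1 = -3.1568.
u_2 = w_2 + 3.1568·q_1 = (1.8276, -0.3448, -0.7586).
‖u_2‖ = 2.0086, so q_2 = (0.9099, -0.1717, -0.3777).
q_1·w_3 = (-0.3714)·3 + (-0.7428)·1 + (-0.5571)·1 = -2.4140; q_2·w_3 = 0.9099·3 + (-0.1717)·1 + (-0.3777)·1 = 2.1803.
u_3 = w_3 + 2.4140·q_1 − 2.1803·q_2 = (0.1197, -0.4188, 0.4786).
‖u_3‖ = 0.6472, so q_3 = (0.1849, -0.6472, 0.7396).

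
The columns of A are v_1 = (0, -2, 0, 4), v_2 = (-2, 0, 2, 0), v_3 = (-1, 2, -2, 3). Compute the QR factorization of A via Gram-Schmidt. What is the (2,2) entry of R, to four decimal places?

v_1 = (0, -2, 0, 4); ‖v_1‖ = 4.4721, so e_1 = (0.0000, -0.4472, 0.0000, 0.8944).
e_1·v_2 = 0.0000·(-2) + (-0.4472)·0 + 0.0000·2 + 0.8944·0 = 0.0000.
u_2 = v_2 + 0.0000·e_1 = (-2.0000, 0.0000, 2.0000, 0.0000).
r_{22} = ‖u_2‖ = 2.8284.

r_{22} = 2.8284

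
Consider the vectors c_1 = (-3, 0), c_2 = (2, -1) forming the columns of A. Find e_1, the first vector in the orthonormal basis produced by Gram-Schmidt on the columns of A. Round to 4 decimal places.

c_1 = (-3, 0); ‖c_1‖ = 3.0000, so e_1 = (-1.0000, 0.0000).

e_1 = (-1.0000, 0.0000)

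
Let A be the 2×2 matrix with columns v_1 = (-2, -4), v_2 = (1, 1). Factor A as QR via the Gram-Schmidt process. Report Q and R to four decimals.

v_1 = (-2, -4); ‖v_1‖ = 4.4721, so e_1 = (-0.4472, -0.8944).
e_1·v_2 = (-0.4472)·1 + (-0.8944)·1 = -1.3416.
u_2 = v_2 + 1.3416·e_1 = (0.4000, -0.2000).
‖u_2‖ = 0.4472, so e_2 = (0.8944, -0.4472).

Q = [[-0.4472, 0.8944], [-0.8944, -0.4472]], R = [[4.4721, -1.3416], [0.0000, 0.4472]]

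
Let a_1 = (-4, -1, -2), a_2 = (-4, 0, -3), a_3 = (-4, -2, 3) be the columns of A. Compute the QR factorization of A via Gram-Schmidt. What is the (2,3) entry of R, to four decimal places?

r_{23} = -3.9873

a_1 = (-4, -1, -2); ‖a_1‖ = 4.5826, so e_1 = (-0.8729, -0.2182, -0.4364).
e_1·a_2 = (-0.8729)·(-4) + (-0.2182)·0 + (-0.4364)·(-3) = 4.8008.
u_2 = a_2 − 4.8008·e_1 = (0.1905, 1.0476, -0.9048).
‖u_2‖ = 1.3973, so e_2 = (0.1363, 0.7498, -0.6475).
r_{23} = e_2·a_3 = -3.9873.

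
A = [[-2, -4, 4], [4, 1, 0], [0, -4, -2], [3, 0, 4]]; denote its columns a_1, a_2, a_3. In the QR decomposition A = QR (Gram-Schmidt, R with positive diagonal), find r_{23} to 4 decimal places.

a_1 = (-2, 4, 0, 3); ‖a_1‖ = 5.3852, so e_1 = (-0.3714, 0.7428, 0.0000, 0.5571).
e_1·a_2 = (-0.3714)·(-4) + 0.7428·1 + 0.0000·(-4) + 0.5571·0 = 2.2283.
u_2 = a_2 − 2.2283·e_1 = (-3.1724, -0.6552, -4.0000, -1.2414).
‖u_2‖ = 5.2948, so e_2 = (-0.5992, -0.1237, -0.7555, -0.2345).
r_{23} = e_2·a_3 = -1.8235.

r_{23} = -1.8235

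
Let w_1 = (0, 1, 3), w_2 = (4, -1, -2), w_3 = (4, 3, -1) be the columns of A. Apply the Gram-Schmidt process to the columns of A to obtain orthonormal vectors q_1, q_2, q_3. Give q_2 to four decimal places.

w_1 = (0, 1, 3); ‖w_1‖ = 3.1623, so q_1 = (0.0000, 0.3162, 0.9487).
q_1·w_2 = 0.0000·4 + 0.3162·(-1) + 0.9487·(-2) = -2.2136.
u_2 = w_2 + 2.2136·q_1 = (4.0000, -0.3000, 0.1000).
‖u_2‖ = 4.0125, so q_2 = (0.9969, -0.0748, 0.0249).

q_2 = (0.9969, -0.0748, 0.0249)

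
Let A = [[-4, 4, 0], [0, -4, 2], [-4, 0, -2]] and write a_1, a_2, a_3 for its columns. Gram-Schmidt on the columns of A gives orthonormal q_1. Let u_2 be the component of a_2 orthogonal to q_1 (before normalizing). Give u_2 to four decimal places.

u_2 = (2.0000, -4.0000, -2.0000)

a_1 = (-4, 0, -4); ‖a_1‖ = 5.6569, so q_1 = (-0.7071, 0.0000, -0.7071).
q_1·a_2 = (-0.7071)·4 + 0.0000·(-4) + (-0.7071)·0 = -2.8284.
u_2 = a_2 + 2.8284·q_1 = (2.0000, -4.0000, -2.0000).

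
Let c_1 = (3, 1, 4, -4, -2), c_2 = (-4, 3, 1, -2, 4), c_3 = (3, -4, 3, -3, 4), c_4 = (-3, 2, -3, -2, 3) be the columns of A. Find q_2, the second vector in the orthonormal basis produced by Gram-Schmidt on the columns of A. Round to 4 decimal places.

q_2 = (-0.5449, 0.4611, 0.2128, -0.3611, 0.5610)

c_1 = (3, 1, 4, -4, -2); ‖c_1‖ = 6.7823, so q_1 = (0.4423, 0.1474, 0.5898, -0.5898, -0.2949).
q_1·c_2 = 0.4423·(-4) + 0.1474·3 + 0.5898·1 + (-0.5898)·(-2) + (-0.2949)·4 = -0.7372.
u_2 = c_2 + 0.7372·q_1 = (-3.6739, 3.1087, 1.4348, -2.4348, 3.7826).
‖u_2‖ = 6.7421, so q_2 = (-0.5449, 0.4611, 0.2128, -0.3611, 0.5610).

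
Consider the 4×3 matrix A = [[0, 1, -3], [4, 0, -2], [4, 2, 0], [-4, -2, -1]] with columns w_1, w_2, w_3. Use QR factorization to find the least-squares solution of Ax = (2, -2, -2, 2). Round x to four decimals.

q_1 = w_1/‖w_1‖ = (0, 4, 4, -4)/6.9282 = (0.0000, 0.5774, 0.5774, -0.5774).
r_{12} = q_1·w_2 = 2.3094.
u_2 = w_2 − 2.3094·q_1 = (1.0000, -1.3333, 0.6667, -0.6667).
‖u_2‖ = 1.9149, so q_2 = (0.5222, -0.6963, 0.3482, -0.3482).
r_{13} = q_1·w_3 = -0.5774; r_{23} = q_2·w_3 = 0.1741.
u_3 = w_3 + 0.5774·q_1 − 0.1741·q_2 = (-3.0909, -1.5455, 0.2727, -1.2727).
‖u_3‖ = 3.6927, so q_3 = (-0.8370, -0.4185, 0.0739, -0.3447).
Qᵀb = (-3.4641, 1.0445, -1.6740).
Back-substitute: x_3 = -1.6740/3.6927 = -0.4533.
x_2 = (1.0445 − 0.1741·(-0.4533))/1.9149 = 0.5867.
x_1 = (-3.4641 − 2.3094·0.5867 + 0.5774·(-0.4533))/6.9282 = -0.7333.

x = (-0.7333, 0.5867, -0.4533)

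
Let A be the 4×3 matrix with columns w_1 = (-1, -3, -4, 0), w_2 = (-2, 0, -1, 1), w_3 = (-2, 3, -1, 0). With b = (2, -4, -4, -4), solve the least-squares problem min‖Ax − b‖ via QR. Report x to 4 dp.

w_1 = (-1, -3, -4, 0); ‖w_1‖ = 5.0990, so e_1 = (-0.1961, -0.5883, -0.7845, 0.0000).
e_1·w_2 = (-0.1961)·(-2) + (-0.5883)·0 + (-0.7845)·(-1) + 0.0000·1 = 1.1767.
u_2 = w_2 − 1.1767·e_1 = (-1.7692, 0.6923, -0.0769, 1.0000).
‖u_2‖ = 2.1483, so e_2 = (-0.8235, 0.3223, -0.0358, 0.4655).
e_1·w_3 = (-0.1961)·(-2) + (-0.5883)·3 + (-0.7845)·(-1) + 0.0000·0 = -0.5883; e_2·w_3 = (-0.8235)·(-2) + 0.3223·3 + (-0.0358)·(-1) + 0.4655·0 = 2.6496.
u_3 = w_3 + 0.5883·e_1 − 2.6496·e_2 = (0.0667, 1.8000, -1.3667, -1.2333).
‖u_3‖ = 2.5755, so e_3 = (0.0259, 0.6989, -0.5306, -0.4789).
Qᵀb = (5.0990, -4.6547, 1.2942).
Back-substitute: x_3 = 1.2942/2.5755 = 0.5025.
x_2 = (-4.6547 − 2.6496·0.5025)/2.1483 = -2.7864.
x_1 = (5.0990 − 1.1767·(-2.7864) + 0.5883·0.5025)/5.0990 = 1.7010.

x = (1.7010, -2.7864, 0.5025)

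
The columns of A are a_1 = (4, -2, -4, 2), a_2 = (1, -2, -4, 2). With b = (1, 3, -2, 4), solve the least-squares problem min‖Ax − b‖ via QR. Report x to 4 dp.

e_1 = a_1/‖a_1‖ = (4, -2, -4, 2)/6.3246 = (0.6325, -0.3162, -0.6325, 0.3162).
r_{12} = e_1·a_2 = 4.4272.
u_2 = a_2 − 4.4272·e_1 = (-1.8000, -0.6000, -1.2000, 0.6000).
‖u_2‖ = 2.3238, so e_2 = (-0.7746, -0.2582, -0.5164, 0.2582).
Qᵀb = (2.2136, 0.5164).
Back-substitute: x_2 = 0.5164/2.3238 = 0.2222.
x_1 = (2.2136 − 4.4272·0.2222)/6.3246 = 0.1944.

x = (0.1944, 0.2222)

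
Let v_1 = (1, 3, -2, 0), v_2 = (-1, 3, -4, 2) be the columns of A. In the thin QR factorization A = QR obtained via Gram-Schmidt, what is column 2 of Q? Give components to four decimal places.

q_1 = v_1/‖v_1‖ = (1, 3, -2, 0)/3.7417 = (0.2673, 0.8018, -0.5345, 0.0000).
r_{12} = q_1·v_2 = 4.2762.
u_2 = v_2 − 4.2762·q_1 = (-2.1429, -0.4286, -1.7143, 2.0000).
‖u_2‖ = 3.4226, so q_2 = (-0.6261, -0.1252, -0.5009, 0.5843).

q_2 = (-0.6261, -0.1252, -0.5009, 0.5843)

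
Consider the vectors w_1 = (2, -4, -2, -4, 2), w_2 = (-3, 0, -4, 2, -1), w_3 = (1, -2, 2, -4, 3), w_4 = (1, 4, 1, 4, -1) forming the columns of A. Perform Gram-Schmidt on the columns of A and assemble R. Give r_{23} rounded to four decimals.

r_{23} = -3.1648

w_1 = (2, -4, -2, -4, 2); ‖w_1‖ = 6.6332, so q_1 = (0.3015, -0.6030, -0.3015, -0.6030, 0.3015).
q_1·w_2 = 0.3015·(-3) + (-0.6030)·0 + (-0.3015)·(-4) + (-0.6030)·2 + 0.3015·(-1) = -1.2060.
u_2 = w_2 + 1.2060·q_1 = (-2.6364, -0.7273, -4.3636, 1.2727, -0.6364).
‖u_2‖ = 5.3428, so q_2 = (-0.4934, -0.1361, -0.8167, 0.2382, -0.1191).
r_{23} = q_2·w_3 = -3.1648.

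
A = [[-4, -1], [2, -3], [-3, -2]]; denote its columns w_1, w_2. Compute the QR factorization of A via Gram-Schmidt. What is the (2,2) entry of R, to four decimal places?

r_{22} = 3.6672

w_1 = (-4, 2, -3); ‖w_1‖ = 5.3852, so q_1 = (-0.7428, 0.3714, -0.5571).
q_1·w_2 = (-0.7428)·(-1) + 0.3714·(-3) + (-0.5571)·(-2) = 0.7428.
u_2 = w_2 − 0.7428·q_1 = (-0.4483, -3.2759, -1.5862).
r_{22} = ‖u_2‖ = 3.6672.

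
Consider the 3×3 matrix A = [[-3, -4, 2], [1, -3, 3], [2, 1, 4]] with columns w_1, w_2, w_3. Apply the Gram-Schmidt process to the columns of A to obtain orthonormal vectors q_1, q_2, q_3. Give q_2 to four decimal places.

w_1 = (-3, 1, 2); ‖w_1‖ = 3.7417, so q_1 = (-0.8018, 0.2673, 0.5345).
q_1·w_2 = (-0.8018)·(-4) + 0.2673·(-3) + 0.5345·1 = 2.9399.
u_2 = w_2 − 2.9399·q_1 = (-1.6429, -3.7857, -0.5714).
‖u_2‖ = 4.1662, so q_2 = (-0.3943, -0.9087, -0.1372).

q_2 = (-0.3943, -0.9087, -0.1372)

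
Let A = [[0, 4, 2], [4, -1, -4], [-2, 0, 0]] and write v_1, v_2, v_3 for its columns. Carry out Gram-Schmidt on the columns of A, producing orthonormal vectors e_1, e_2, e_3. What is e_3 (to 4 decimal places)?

e_3 = (-0.1111, -0.4444, -0.8889)

e_1 = v_1/‖v_1‖ = (0, 4, -2)/4.4721 = (0.0000, 0.8944, -0.4472).
r_{12} = e_1·v_2 = -0.8944.
u_2 = v_2 + 0.8944·e_1 = (4.0000, -0.2000, -0.4000).
‖u_2‖ = 4.0249, so e_2 = (0.9938, -0.0497, -0.0994).
r_{13} = e_1·v_3 = -3.5777; r_{23} = e_2·v_3 = 2.1864.
u_3 = v_3 + 3.5777·e_1 − 2.1864·e_2 = (-0.1728, -0.6914, -1.3827).
‖u_3‖ = 1.5556, so e_3 = (-0.1111, -0.4444, -0.8889).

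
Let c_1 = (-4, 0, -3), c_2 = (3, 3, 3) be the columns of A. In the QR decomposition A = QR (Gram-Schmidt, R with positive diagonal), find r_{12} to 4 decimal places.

c_1 = (-4, 0, -3); ‖c_1‖ = 5.0000, so q_1 = (-0.8000, 0.0000, -0.6000).
r_{12} = q_1·c_2 = -4.2000.

r_{12} = -4.2000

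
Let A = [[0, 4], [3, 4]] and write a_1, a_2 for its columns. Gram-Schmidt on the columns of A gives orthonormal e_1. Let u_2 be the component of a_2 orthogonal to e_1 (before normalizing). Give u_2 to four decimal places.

u_2 = (4.0000, 0.0000)

a_1 = (0, 3); ‖a_1‖ = 3.0000, so e_1 = (0.0000, 1.0000).
e_1·a_2 = 0.0000·4 + 1.0000·4 = 4.0000.
u_2 = a_2 − 4.0000·e_1 = (4.0000, 0.0000).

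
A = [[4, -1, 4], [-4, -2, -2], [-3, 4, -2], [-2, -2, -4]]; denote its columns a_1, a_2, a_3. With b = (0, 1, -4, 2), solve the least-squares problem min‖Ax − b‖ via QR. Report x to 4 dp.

x = (0.2881, -0.8339, -0.3237)

a_1 = (4, -4, -3, -2); ‖a_1‖ = 6.7082, so e_1 = (0.5963, -0.5963, -0.4472, -0.2981).
e_1·a_2 = 0.5963·(-1) + (-0.5963)·(-2) + (-0.4472)·4 + (-0.2981)·(-2) = -0.5963.
u_2 = a_2 + 0.5963·e_1 = (-0.6444, -2.3556, 3.7333, -2.1778).
‖u_2‖ = 4.9643, so e_2 = (-0.1298, -0.4745, 0.7520, -0.4387).
e_1·a_3 = 0.5963·4 + (-0.5963)·(-2) + (-0.4472)·(-2) + (-0.2981)·(-4) = 5.6647; e_2·a_3 = (-0.1298)·4 + (-0.4745)·(-2) + 0.7520·(-2) + (-0.4387)·(-4) = 0.6804.
u_3 = a_3 − 5.6647·e_1 − 0.6804·e_2 = (0.7106, 1.7006, 0.0216, -2.0126).
‖u_3‖ = 2.7291, so e_3 = (0.2604, 0.6231, 0.0079, -0.7375).
Qᵀb = (0.5963, -4.3600, -0.8835).
Back-substitute: x_3 = -0.8835/2.7291 = -0.3237.
x_2 = (-4.3600 − 0.6804·(-0.3237))/4.9643 = -0.8339.
x_1 = (0.5963 + 0.5963·(-0.8339) − 5.6647·(-0.3237))/6.7082 = 0.2881.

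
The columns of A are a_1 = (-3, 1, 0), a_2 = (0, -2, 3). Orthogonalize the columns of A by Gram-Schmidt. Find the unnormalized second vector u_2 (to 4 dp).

u_2 = (-0.6000, -1.8000, 3.0000)

q_1 = a_1/‖a_1‖ = (-3, 1, 0)/3.1623 = (-0.9487, 0.3162, 0.0000).
r_{12} = q_1·a_2 = -0.6325.
u_2 = a_2 + 0.6325·q_1 = (-0.6000, -1.8000, 3.0000).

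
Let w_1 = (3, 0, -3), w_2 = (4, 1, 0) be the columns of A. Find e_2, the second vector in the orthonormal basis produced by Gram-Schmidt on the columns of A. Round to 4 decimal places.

e_2 = (0.6667, 0.3333, 0.6667)

w_1 = (3, 0, -3); ‖w_1‖ = 4.2426, so e_1 = (0.7071, 0.0000, -0.7071).
e_1·w_2 = 0.7071·4 + 0.0000·1 + (-0.7071)·0 = 2.8284.
u_2 = w_2 − 2.8284·e_1 = (2.0000, 1.0000, 2.0000).
‖u_2‖ = 3.0000, so e_2 = (0.6667, 0.3333, 0.6667).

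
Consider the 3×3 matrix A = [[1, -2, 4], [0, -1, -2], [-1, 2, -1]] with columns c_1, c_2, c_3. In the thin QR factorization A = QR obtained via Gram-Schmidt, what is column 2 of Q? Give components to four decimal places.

c_1 = (1, 0, -1); ‖c_1‖ = 1.4142, so q_1 = (0.7071, 0.0000, -0.7071).
q_1·c_2 = 0.7071·(-2) + 0.0000·(-1) + (-0.7071)·2 = -2.8284.
u_2 = c_2 + 2.8284·q_1 = (0.0000, -1.0000, 0.0000).
‖u_2‖ = 1.0000, so q_2 = (0.0000, -1.0000, 0.0000).

q_2 = (0.0000, -1.0000, 0.0000)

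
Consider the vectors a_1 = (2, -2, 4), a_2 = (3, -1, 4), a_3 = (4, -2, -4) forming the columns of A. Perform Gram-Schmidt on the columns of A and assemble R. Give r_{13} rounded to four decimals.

a_1 = (2, -2, 4); ‖a_1‖ = 4.8990, so q_1 = (0.4082, -0.4082, 0.8165).
r_{13} = q_1·a_3 = -0.8165.

r_{13} = -0.8165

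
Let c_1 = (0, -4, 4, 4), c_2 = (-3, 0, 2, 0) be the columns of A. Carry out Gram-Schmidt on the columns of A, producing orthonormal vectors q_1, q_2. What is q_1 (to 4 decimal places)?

q_1 = (0.0000, -0.5774, 0.5774, 0.5774)

c_1 = (0, -4, 4, 4); ‖c_1‖ = 6.9282, so q_1 = (0.0000, -0.5774, 0.5774, 0.5774).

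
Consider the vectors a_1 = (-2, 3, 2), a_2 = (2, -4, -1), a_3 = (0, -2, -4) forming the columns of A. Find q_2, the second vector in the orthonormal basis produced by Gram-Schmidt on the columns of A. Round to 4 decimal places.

q_2 = (-0.0844, -0.5911, 0.8022)

q_1 = a_1/‖a_1‖ = (-2, 3, 2)/4.1231 = (-0.4851, 0.7276, 0.4851).
r_{12} = q_1·a_2 = -4.3656.
u_2 = a_2 + 4.3656·q_1 = (-0.1176, -0.8235, 1.1176).
‖u_2‖ = 1.3933, so q_2 = (-0.0844, -0.5911, 0.8022).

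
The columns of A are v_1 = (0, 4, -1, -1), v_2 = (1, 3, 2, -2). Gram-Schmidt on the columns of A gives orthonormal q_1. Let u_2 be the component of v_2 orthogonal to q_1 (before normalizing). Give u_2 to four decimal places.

u_2 = (1.0000, 0.3333, 2.6667, -1.3333)

v_1 = (0, 4, -1, -1); ‖v_1‖ = 4.2426, so q_1 = (0.0000, 0.9428, -0.2357, -0.2357).
q_1·v_2 = 0.0000·1 + 0.9428·3 + (-0.2357)·2 + (-0.2357)·(-2) = 2.8284.
u_2 = v_2 − 2.8284·q_1 = (1.0000, 0.3333, 2.6667, -1.3333).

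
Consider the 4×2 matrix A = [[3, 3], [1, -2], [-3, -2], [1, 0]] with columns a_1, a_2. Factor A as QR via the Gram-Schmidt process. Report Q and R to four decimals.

Q = [[0.6708, 0.3591], [0.2236, -0.9063], [-0.6708, -0.0171], [0.2236, -0.2223]], R = [[4.4721, 2.9069], [0.0000, 2.9240]]

a_1 = (3, 1, -3, 1); ‖a_1‖ = 4.4721, so e_1 = (0.6708, 0.2236, -0.6708, 0.2236).
e_1·a_2 = 0.6708·3 + 0.2236·(-2) + (-0.6708)·(-2) + 0.2236·0 = 2.9069.
u_2 = a_2 − 2.9069·e_1 = (1.0500, -2.6500, -0.0500, -0.6500).
‖u_2‖ = 2.9240, so e_2 = (0.3591, -0.9063, -0.0171, -0.2223).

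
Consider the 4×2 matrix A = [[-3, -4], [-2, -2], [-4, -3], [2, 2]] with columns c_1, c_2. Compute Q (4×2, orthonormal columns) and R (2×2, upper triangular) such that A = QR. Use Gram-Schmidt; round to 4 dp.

c_1 = (-3, -2, -4, 2); ‖c_1‖ = 5.7446, so q_1 = (-0.5222, -0.3482, -0.6963, 0.3482).
q_1·c_2 = (-0.5222)·(-4) + (-0.3482)·(-2) + (-0.6963)·(-3) + 0.3482·2 = 5.5705.
u_2 = c_2 − 5.5705·q_1 = (-1.0909, -0.0606, 0.8788, 0.0606).
‖u_2‖ = 1.4035, so q_2 = (-0.7773, -0.0432, 0.6262, 0.0432).

Q = [[-0.5222, -0.7773], [-0.3482, -0.0432], [-0.6963, 0.6262], [0.3482, 0.0432]], R = [[5.7446, 5.5705], [0.0000, 1.4035]]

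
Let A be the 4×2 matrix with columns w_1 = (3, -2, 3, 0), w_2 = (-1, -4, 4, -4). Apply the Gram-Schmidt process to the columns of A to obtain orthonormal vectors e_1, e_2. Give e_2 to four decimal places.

e_2 = (-0.5541, -0.4099, 0.2808, -0.6679)

w_1 = (3, -2, 3, 0); ‖w_1‖ = 4.6904, so e_1 = (0.6396, -0.4264, 0.6396, 0.0000).
e_1·w_2 = 0.6396·(-1) + (-0.4264)·(-4) + 0.6396·4 + 0.0000·(-4) = 3.6244.
u_2 = w_2 − 3.6244·e_1 = (-3.3182, -2.4545, 1.6818, -4.0000).
‖u_2‖ = 5.9886, so e_2 = (-0.5541, -0.4099, 0.2808, -0.6679).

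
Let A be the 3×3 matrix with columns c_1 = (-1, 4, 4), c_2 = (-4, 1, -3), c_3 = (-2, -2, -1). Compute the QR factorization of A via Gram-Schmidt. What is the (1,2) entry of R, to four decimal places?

c_1 = (-1, 4, 4); ‖c_1‖ = 5.7446, so e_1 = (-0.1741, 0.6963, 0.6963).
r_{12} = e_1·c_2 = -0.6963.

r_{12} = -0.6963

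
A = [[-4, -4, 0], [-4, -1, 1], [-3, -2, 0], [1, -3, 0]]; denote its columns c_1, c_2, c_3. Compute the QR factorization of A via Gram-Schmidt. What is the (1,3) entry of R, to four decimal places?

c_1 = (-4, -4, -3, 1); ‖c_1‖ = 6.4807, so e_1 = (-0.6172, -0.6172, -0.4629, 0.1543).
r_{13} = e_1·c_3 = -0.6172.

r_{13} = -0.6172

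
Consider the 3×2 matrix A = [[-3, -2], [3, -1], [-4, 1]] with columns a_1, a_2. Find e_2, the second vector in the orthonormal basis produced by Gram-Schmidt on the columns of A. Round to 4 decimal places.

e_1 = a_1/‖a_1‖ = (-3, 3, -4)/5.8310 = (-0.5145, 0.5145, -0.6860).
r_{12} = e_1·a_2 = -0.1715.
u_2 = a_2 + 0.1715·e_1 = (-2.0882, -0.9118, 0.8824).
‖u_2‖ = 2.4435, so e_2 = (-0.8546, -0.3731, 0.3611).

e_2 = (-0.8546, -0.3731, 0.3611)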